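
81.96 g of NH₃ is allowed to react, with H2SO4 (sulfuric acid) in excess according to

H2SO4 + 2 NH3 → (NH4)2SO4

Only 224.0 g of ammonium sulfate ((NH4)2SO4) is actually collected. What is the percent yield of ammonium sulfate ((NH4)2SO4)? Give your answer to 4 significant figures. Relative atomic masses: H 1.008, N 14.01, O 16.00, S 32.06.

M(NH3) = 14.01 + 3(1.008) = 17.034 g/mol.
M((NH4)2SO4) = 2(14.01) + 8(1.008) + 32.06 + 4(16.00) = 132.144 g/mol.
n(NH3) = 81.960 g / 17.034 g/mol = 4.8116 mol.
From the equation the NH3:(NH4)2SO4 mole ratio is 2:1, so n((NH4)2SO4) = 4.8116 × 1/2 = 2.4058 mol.
Mass of (NH4)2SO4 = 2.4058 mol × 132.144 g/mol = 317.91 g.
This is the theoretical yield. Percent yield = 224.0 g / 317.91 g × 100% = 70.460%.

70.46 %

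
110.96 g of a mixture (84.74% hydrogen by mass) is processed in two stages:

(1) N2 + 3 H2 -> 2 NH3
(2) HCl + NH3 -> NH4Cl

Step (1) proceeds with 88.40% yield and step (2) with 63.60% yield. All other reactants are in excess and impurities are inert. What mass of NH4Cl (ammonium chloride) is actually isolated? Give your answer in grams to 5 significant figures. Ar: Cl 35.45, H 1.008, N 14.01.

Pure H2 = 110.96 × 0.8474 = 94.0275 g.
M(H2) = 2(1.008) = 2.016 g/mol.
M(NH4Cl) = 14.01 + 4(1.008) + 35.45 = 53.492 g/mol.
n(H2) = 94.0275 / 2.016 = 46.6406 mol.
Step 1 (H2:NH3 = 3:2): theoretical n(NH3) = 31.0938 mol; at 88.40% yield, n(NH3) = 27.4869 mol.
Step 2 (NH3:NH4Cl = 1:1): theoretical n(NH4Cl) = 27.4869 mol, so theoretical mass = 27.4869 × 53.492 = 1470.33 g.
At 63.60% yield, actual mass of NH4Cl = 1470.33 × 0.6360 = 935.129 g.

935.13 g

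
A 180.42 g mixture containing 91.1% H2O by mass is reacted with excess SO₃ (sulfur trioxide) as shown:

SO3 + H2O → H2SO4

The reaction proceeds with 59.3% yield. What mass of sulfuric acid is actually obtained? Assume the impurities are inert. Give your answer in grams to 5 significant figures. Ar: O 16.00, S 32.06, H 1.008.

530.59 g

Pure H2O available = 180.42 g × 0.911 = 164.363 g.
M(H2O) = 2(1.008) + 16.00 = 18.016 g/mol.
M(H2SO4) = 2(1.008) + 32.06 + 4(16.00) = 98.076 g/mol.
n(H2O) = 164.363 g / 18.016 g/mol = 9.12315 mol.
From the equation the H2O:H2SO4 mole ratio is 1:1, so n(H2SO4) = 9.12315 × 1/1 = 9.12315 mol.
Mass of H2SO4 = 9.12315 mol × 98.076 g/mol = 894.762 g.
Actual mass collected = 894.762 g × 0.593 = 530.594 g.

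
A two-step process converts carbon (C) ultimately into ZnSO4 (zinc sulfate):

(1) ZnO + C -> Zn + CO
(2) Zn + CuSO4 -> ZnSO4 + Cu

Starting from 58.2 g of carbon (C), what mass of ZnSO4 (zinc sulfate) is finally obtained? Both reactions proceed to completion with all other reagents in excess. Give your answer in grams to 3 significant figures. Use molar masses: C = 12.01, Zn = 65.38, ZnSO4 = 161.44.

782 g

n(C) = 58.20 / 12.01 = 4.846 mol.
Step 1 gives a 1:1 ratio of C to Zn, so n(Zn) = 4.846 mol.
In step 2 the Zn:ZnSO4 ratio is 1:1, so n(ZnSO4) = 4.846 mol.
Mass of ZnSO4 = 4.846 × 161.44 = 782.3 g.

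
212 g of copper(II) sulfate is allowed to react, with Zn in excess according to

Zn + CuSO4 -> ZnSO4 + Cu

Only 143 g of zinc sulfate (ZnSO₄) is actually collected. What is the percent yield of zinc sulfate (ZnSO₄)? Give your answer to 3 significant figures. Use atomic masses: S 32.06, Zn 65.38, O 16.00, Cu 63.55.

M(CuSO4) = 63.55 + 32.06 + 4(16.00) = 159.61 g/mol.
M(ZnSO4) = 65.38 + 32.06 + 4(16.00) = 161.44 g/mol.
n(CuSO4) = 212.0 g / 159.61 g/mol = 1.328 mol.
From the equation the CuSO4:ZnSO4 mole ratio is 1:1, so n(ZnSO4) = 1.328 × 1/1 = 1.328 mol.
Mass of ZnSO4 = 1.328 mol × 161.44 g/mol = 214.4 g.
This is the theoretical yield. Percent yield = 143 g / 214.4 g × 100% = 66.69%.

66.7 %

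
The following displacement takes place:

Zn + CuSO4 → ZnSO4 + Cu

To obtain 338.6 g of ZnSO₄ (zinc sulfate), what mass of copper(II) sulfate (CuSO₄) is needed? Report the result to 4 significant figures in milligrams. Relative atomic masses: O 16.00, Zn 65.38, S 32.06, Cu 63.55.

M(ZnSO4) = 65.38 + 32.06 + 4(16.00) = 161.44 g/mol.
M(CuSO4) = 63.55 + 32.06 + 4(16.00) = 159.61 g/mol.
n(ZnSO4) = 338.60 g / 161.44 g/mol = 2.0974 mol.
From the equation the ZnSO4:CuSO4 mole ratio is 1:1, so n(CuSO4) = 2.0974 × 1/1 = 2.0974 mol.
Mass of CuSO4 = 2.0974 mol × 159.61 g/mol = 334.76 g.
Converting to mg: 334.76 g = 334800 mg.

334800 mg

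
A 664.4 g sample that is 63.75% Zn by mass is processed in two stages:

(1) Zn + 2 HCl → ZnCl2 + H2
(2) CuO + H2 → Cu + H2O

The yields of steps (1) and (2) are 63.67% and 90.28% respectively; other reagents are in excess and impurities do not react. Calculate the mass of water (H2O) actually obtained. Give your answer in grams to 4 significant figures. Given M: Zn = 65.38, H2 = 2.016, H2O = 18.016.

67.09 g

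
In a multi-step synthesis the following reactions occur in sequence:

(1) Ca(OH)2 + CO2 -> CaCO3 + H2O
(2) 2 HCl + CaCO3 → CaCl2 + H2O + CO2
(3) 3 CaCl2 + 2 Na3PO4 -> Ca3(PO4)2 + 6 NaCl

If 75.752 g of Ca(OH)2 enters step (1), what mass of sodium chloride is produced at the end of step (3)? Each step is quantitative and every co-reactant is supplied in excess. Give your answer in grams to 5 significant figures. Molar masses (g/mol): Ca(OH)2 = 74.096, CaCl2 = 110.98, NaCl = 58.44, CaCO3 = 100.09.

119.49 g

n(Ca(OH)2) = 75.752 / 74.096 = 1.02235 mol.
Reaction (1): Ca(OH)2→CaCO3 ratio 1:1 ⇒ n(CaCO3) = 1.02235 mol.
Reaction (2): CaCO3→CaCl2 ratio 1:1 ⇒ n(CaCl2) = 1.02235 mol.
Reaction (3): CaCl2→NaCl ratio 3:6 ⇒ n(NaCl) = 2.04470 mol.
Mass of NaCl = 2.04470 × 58.44 = 119.492 g.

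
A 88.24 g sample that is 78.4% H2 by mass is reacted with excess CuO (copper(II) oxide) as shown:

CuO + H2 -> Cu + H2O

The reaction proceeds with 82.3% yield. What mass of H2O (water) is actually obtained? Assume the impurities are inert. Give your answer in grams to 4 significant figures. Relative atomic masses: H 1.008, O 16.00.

Pure H2 available = 88.24 g × 0.784 = 69.180 g.
M(H2) = 2(1.008) = 2.016 g/mol.
M(H2O) = 2(1.008) + 16.00 = 18.016 g/mol.
n(H2) = 69.180 g / 2.016 g/mol = 34.316 mol.
From the equation the H2:H2O mole ratio is 1:1, so n(H2O) = 34.316 × 1/1 = 34.316 mol.
Mass of H2O = 34.316 mol × 18.016 g/mol = 618.23 g.
Actual mass collected = 618.23 g × 0.823 = 508.80 g.

508.8 g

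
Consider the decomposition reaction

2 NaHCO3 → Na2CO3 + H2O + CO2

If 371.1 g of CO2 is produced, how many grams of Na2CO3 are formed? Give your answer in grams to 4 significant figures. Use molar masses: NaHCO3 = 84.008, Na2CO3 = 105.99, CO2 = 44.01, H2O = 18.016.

n(CO2) = 371.10 g / 44.01 g/mol = 8.4322 mol.
From the equation the CO2:Na2CO3 mole ratio is 1:1, so n(Na2CO3) = 8.4322 × 1/1 = 8.4322 mol.
Mass of Na2CO3 = 8.4322 mol × 105.99 g/mol = 893.73 g.

893.7 g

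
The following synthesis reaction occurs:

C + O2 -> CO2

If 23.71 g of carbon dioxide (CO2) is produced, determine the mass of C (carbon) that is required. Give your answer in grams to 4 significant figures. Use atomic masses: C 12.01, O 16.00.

6.470 g

M(CO2) = 12.01 + 2(16.00) = 44.01 g/mol.
M(C) = 12.01 g/mol.
n(CO2) = 23.710 g / 44.01 g/mol = 0.53874 mol.
From the equation the CO2:C mole ratio is 1:1, so n(C) = 0.53874 × 1/1 = 0.53874 mol.
Mass of C = 0.53874 mol × 12.01 g/mol = 6.4703 g.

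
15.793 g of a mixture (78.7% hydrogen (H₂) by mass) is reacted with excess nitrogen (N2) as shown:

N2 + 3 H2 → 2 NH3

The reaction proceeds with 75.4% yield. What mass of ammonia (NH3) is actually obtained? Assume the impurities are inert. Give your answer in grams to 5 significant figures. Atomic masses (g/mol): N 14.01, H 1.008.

52.789 g

Pure H2 available = 15.793 g × 0.787 = 12.4291 g.
M(H2) = 2(1.008) = 2.016 g/mol.
M(NH3) = 14.01 + 3(1.008) = 17.034 g/mol.
n(H2) = 12.4291 g / 2.016 g/mol = 6.16522 mol.
From the equation the H2:NH3 mole ratio is 3:2, so n(NH3) = 6.16522 × 2/3 = 4.11015 mol.
Mass of NH3 = 4.11015 mol × 17.034 g/mol = 70.0123 g.
Actual mass collected = 70.0123 g × 0.754 = 52.7893 g.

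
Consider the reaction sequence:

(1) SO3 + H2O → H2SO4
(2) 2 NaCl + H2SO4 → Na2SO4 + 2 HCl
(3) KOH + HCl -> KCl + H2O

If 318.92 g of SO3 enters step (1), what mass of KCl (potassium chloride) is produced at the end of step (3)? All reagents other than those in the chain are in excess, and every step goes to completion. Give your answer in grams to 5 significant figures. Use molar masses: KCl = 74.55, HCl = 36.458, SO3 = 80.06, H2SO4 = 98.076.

593.94 g

n(SO3) = 318.92 / 80.06 = 3.98351 mol.
Reaction (1): SO3→H2SO4 ratio 1:1 ⇒ n(H2SO4) = 3.98351 mol.
Reaction (2): H2SO4→HCl ratio 1:2 ⇒ n(HCl) = 7.96702 mol.
Reaction (3): HCl→KCl ratio 1:1 ⇒ n(KCl) = 7.96702 mol.
Mass of KCl = 7.96702 × 74.55 = 593.942 g.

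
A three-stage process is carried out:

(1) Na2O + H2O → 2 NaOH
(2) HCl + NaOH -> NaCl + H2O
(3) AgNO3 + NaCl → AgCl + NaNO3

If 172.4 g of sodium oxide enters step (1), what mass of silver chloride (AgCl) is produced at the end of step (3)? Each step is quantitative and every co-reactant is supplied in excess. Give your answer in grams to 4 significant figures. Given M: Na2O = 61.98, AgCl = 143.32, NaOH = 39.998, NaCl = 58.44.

797.3 g

n(Na2O) = 172.4 / 61.98 = 2.7815 mol.
Reaction (1): Na2O→NaOH ratio 1:2 ⇒ n(NaOH) = 5.5631 mol.
Reaction (2): NaOH→NaCl ratio 1:1 ⇒ n(NaCl) = 5.5631 mol.
Reaction (3): NaCl→AgCl ratio 1:1 ⇒ n(AgCl) = 5.5631 mol.
Mass of AgCl = 5.5631 × 143.32 = 797.30 g.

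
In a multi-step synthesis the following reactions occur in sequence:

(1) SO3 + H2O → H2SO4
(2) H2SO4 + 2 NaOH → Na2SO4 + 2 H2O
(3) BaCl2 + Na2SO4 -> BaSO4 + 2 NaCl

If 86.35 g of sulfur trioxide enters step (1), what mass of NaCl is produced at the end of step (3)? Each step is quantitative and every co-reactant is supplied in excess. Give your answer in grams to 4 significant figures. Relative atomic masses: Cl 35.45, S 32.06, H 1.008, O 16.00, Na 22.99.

126.1 g

M(SO3) = 32.06 + 3(16.00) = 80.06 g/mol.
M(NaCl) = 22.99 + 35.45 = 58.44 g/mol.
n(SO3) = 86.35 / 80.06 = 1.0786 mol.
Reaction (1): SO3→H2SO4 ratio 1:1 ⇒ n(H2SO4) = 1.0786 mol.
Reaction (2): H2SO4→Na2SO4 ratio 1:1 ⇒ n(Na2SO4) = 1.0786 mol.
Reaction (3): Na2SO4→NaCl ratio 1:2 ⇒ n(NaCl) = 2.1571 mol.
Mass of NaCl = 2.1571 × 58.44 = 126.06 g.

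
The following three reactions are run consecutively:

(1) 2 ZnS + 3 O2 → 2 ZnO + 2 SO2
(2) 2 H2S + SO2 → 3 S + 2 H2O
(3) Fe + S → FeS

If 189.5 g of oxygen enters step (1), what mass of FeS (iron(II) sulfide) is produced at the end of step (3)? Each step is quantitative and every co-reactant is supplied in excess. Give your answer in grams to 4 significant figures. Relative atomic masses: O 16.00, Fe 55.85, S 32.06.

M(O2) = 2(16.00) = 32.00 g/mol.
M(FeS) = 55.85 + 32.06 = 87.91 g/mol.
n(O2) = 189.5 / 32.00 = 5.9219 mol.
Reaction (1): O2→SO2 ratio 3:2 ⇒ n(SO2) = 3.9479 mol.
Reaction (2): SO2→S ratio 1:3 ⇒ n(S) = 11.844 mol.
Reaction (3): S→FeS ratio 1:1 ⇒ n(FeS) = 11.844 mol.
Mass of FeS = 11.844 × 87.91 = 1041.2 g.

1041 g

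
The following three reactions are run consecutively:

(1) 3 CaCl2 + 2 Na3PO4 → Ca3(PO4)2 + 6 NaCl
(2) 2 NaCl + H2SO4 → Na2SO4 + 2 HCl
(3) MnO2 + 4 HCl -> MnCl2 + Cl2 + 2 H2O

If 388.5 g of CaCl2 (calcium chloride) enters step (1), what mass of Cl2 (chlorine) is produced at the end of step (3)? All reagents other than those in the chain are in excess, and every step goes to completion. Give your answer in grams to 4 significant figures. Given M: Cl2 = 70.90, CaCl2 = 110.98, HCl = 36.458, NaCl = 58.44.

n(CaCl2) = 388.5 / 110.98 = 3.5006 mol.
Reaction (1): CaCl2→NaCl ratio 3:6 ⇒ n(NaCl) = 7.0013 mol.
Reaction (2): NaCl→HCl ratio 2:2 ⇒ n(HCl) = 7.0013 mol.
Reaction (3): HCl→Cl2 ratio 4:1 ⇒ n(Cl2) = 1.7503 mol.
Mass of Cl2 = 1.7503 × 70.90 = 124.10 g.

124.1 g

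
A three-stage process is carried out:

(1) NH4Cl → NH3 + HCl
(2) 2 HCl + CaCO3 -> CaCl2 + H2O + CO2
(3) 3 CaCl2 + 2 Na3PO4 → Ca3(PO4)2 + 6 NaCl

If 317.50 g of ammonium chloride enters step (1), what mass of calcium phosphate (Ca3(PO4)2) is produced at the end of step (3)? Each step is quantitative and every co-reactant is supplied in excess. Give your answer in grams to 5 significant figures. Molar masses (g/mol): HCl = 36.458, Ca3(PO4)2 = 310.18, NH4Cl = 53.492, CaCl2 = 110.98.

306.84 g

n(NH4Cl) = 317.50 / 53.492 = 5.93547 mol.
Reaction (1): NH4Cl→HCl ratio 1:1 ⇒ n(HCl) = 5.93547 mol.
Reaction (2): HCl→CaCl2 ratio 2:1 ⇒ n(CaCl2) = 2.96773 mol.
Reaction (3): CaCl2→Ca3(PO4)2 ratio 3:1 ⇒ n(Ca3(PO4)2) = 0.989244 mol.
Mass of Ca3(PO4)2 = 0.989244 × 310.18 = 306.844 g.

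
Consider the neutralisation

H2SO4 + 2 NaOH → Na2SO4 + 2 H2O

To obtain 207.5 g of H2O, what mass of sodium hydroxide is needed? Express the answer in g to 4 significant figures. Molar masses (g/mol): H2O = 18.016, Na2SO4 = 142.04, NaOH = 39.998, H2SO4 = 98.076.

n(H2O) = 207.50 g / 18.016 g/mol = 11.518 mol.
From the equation the H2O:NaOH mole ratio is 2:2, so n(NaOH) = 11.518 × 2/2 = 11.518 mol.
Mass of NaOH = 11.518 mol × 39.998 g/mol = 460.68 g.

460.7 g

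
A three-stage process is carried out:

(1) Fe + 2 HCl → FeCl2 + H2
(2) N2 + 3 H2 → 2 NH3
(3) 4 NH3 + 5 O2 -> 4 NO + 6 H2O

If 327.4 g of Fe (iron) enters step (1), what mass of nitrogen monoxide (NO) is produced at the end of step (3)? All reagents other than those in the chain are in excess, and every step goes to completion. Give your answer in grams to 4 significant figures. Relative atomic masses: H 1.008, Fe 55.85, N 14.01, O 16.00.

M(Fe) = 55.85 g/mol.
M(NO) = 14.01 + 16.00 = 30.01 g/mol.
n(Fe) = 327.4 / 55.85 = 5.8621 mol.
Reaction (1): Fe→H2 ratio 1:1 ⇒ n(H2) = 5.8621 mol.
Reaction (2): H2→NH3 ratio 3:2 ⇒ n(NH3) = 3.9081 mol.
Reaction (3): NH3→NO ratio 4:4 ⇒ n(NO) = 3.9081 mol.
Mass of NO = 3.9081 × 30.01 = 117.28 g.

117.3 g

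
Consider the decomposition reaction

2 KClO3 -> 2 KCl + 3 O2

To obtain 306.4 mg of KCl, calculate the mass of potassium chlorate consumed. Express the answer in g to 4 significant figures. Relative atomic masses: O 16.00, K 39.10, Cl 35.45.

0.5037 g

M(KCl) = 39.10 + 35.45 = 74.55 g/mol.
M(KClO3) = 39.10 + 35.45 + 3(16.00) = 122.55 g/mol.
Convert: 306.4 mg = 0.30640 g.
n(KCl) = 0.30640 g / 74.55 g/mol = 0.0041100 mol.
From the equation the KCl:KClO3 mole ratio is 2:2, so n(KClO3) = 0.0041100 × 2/2 = 0.0041100 mol.
Mass of KClO3 = 0.0041100 mol × 122.55 g/mol = 0.50368 g.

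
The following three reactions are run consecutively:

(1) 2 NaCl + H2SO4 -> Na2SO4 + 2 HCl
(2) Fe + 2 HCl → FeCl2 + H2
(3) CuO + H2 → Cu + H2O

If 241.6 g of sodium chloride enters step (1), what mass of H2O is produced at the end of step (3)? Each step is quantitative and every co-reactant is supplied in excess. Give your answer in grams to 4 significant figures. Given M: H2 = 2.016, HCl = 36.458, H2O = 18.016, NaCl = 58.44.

n(NaCl) = 241.6 / 58.44 = 4.1342 mol.
Reaction (1): NaCl→HCl ratio 2:2 ⇒ n(HCl) = 4.1342 mol.
Reaction (2): HCl→H2 ratio 2:1 ⇒ n(H2) = 2.0671 mol.
Reaction (3): H2→H2O ratio 1:1 ⇒ n(H2O) = 2.0671 mol.
Mass of H2O = 2.0671 × 18.016 = 37.240 g.

37.24 g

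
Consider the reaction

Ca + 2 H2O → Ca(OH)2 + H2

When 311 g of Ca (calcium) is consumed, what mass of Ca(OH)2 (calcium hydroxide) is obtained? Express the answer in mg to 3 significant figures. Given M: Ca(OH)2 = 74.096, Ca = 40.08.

n(Ca) = 311.0 g / 40.08 g/mol = 7.759 mol.
From the equation the Ca:Ca(OH)2 mole ratio is 1:1, so n(Ca(OH)2) = 7.759 × 1/1 = 7.759 mol.
Mass of Ca(OH)2 = 7.759 mol × 74.096 g/mol = 574.9 g.
Converting to mg: 574.9 g = 575000 mg.

575000 mg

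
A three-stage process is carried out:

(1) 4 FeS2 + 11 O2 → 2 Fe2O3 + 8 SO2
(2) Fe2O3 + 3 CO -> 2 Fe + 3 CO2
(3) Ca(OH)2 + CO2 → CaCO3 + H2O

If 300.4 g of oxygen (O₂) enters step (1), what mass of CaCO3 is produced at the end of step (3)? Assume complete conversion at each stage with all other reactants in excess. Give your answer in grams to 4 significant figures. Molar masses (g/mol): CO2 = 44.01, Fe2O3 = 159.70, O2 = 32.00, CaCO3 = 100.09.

512.5 g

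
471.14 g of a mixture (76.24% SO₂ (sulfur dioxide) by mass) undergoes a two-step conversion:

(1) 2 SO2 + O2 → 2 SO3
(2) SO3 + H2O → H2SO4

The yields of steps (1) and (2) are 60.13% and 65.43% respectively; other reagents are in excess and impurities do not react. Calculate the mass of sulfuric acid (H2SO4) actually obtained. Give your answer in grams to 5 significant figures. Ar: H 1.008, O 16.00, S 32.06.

Pure SO2 = 471.14 × 0.7624 = 359.197 g.
M(SO2) = 32.06 + 2(16.00) = 64.06 g/mol.
M(H2SO4) = 2(1.008) + 32.06 + 4(16.00) = 98.076 g/mol.
n(SO2) = 359.197 / 64.06 = 5.60720 mol.
Step 1 (SO2:SO3 = 2:2): theoretical n(SO3) = 5.60720 mol; at 60.13% yield, n(SO3) = 3.37161 mol.
Step 2 (SO3:H2SO4 = 1:1): theoretical n(H2SO4) = 3.37161 mol, so theoretical mass = 3.37161 × 98.076 = 330.674 g.
At 65.43% yield, actual mass of H2SO4 = 330.674 × 0.6543 = 216.360 g.

216.36 g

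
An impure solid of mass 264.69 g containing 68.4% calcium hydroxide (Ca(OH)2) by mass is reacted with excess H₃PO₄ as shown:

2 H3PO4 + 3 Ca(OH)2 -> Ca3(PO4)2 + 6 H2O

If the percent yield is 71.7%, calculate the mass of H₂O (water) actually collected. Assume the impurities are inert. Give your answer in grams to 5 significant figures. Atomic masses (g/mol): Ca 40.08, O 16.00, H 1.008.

Pure Ca(OH)2 available = 264.69 g × 0.684 = 181.048 g.
M(Ca(OH)2) = 40.08 + 2(16.00) + 2(1.008) = 74.096 g/mol.
M(H2O) = 2(1.008) + 16.00 = 18.016 g/mol.
n(Ca(OH)2) = 181.048 g / 74.096 g/mol = 2.44342 mol.
From the equation the Ca(OH)2:H2O mole ratio is 3:6, so n(H2O) = 2.44342 × 6/3 = 4.88685 mol.
Mass of H2O = 4.88685 mol × 18.016 g/mol = 88.0415 g.
Actual mass collected = 88.0415 g × 0.717 = 63.1257 g.

63.126 g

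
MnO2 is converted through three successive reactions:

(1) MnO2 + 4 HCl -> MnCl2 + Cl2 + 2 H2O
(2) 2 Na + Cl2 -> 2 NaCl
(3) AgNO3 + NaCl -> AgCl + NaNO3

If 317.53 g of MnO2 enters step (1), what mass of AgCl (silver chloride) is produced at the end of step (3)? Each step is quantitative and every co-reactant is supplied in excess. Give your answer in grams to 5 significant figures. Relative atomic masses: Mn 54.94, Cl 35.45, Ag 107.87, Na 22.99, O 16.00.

M(MnO2) = 54.94 + 2(16.00) = 86.94 g/mol.
M(AgCl) = 107.87 + 35.45 = 143.32 g/mol.
n(MnO2) = 317.53 / 86.94 = 3.65229 mol.
Reaction (1): MnO2→Cl2 ratio 1:1 ⇒ n(Cl2) = 3.65229 mol.
Reaction (2): Cl2→NaCl ratio 1:2 ⇒ n(NaCl) = 7.30458 mol.
Reaction (3): NaCl→AgCl ratio 1:1 ⇒ n(AgCl) = 7.30458 mol.
Mass of AgCl = 7.30458 × 143.32 = 1046.89 g.

1046.9 g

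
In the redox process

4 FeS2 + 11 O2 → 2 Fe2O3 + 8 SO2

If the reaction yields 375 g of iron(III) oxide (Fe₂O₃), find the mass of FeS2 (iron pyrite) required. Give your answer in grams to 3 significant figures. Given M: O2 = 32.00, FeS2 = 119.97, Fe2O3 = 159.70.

563 g

n(Fe2O3) = 375.0 g / 159.70 g/mol = 2.348 mol.
From the equation the Fe2O3:FeS2 mole ratio is 2:4, so n(FeS2) = 2.348 × 4/2 = 4.696 mol.
Mass of FeS2 = 4.696 mol × 119.97 g/mol = 563.4 g.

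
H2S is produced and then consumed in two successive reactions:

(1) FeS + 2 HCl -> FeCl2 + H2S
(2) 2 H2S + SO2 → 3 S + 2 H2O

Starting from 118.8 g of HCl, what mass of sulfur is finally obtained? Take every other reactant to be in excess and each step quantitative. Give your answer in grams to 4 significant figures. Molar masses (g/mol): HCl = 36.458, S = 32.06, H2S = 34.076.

n(HCl) = 118.80 / 36.458 = 3.2585 mol.
Step 1 gives a 2:1 ratio of HCl to H2S, so n(H2S) = 1.6293 mol.
In step 2 the H2S:S ratio is 2:3, so n(S) = 2.4439 mol.
Mass of S = 2.4439 × 32.06 = 78.352 g.

78.35 g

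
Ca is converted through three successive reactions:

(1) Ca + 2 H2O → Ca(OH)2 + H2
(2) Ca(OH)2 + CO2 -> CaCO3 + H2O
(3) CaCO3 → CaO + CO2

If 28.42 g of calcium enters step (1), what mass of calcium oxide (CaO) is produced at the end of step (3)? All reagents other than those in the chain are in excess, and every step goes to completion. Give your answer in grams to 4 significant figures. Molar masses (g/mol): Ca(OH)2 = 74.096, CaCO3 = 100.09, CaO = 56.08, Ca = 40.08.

n(Ca) = 28.42 / 40.08 = 0.70908 mol.
Reaction (1): Ca→Ca(OH)2 ratio 1:1 ⇒ n(Ca(OH)2) = 0.70908 mol.
Reaction (2): Ca(OH)2→CaCO3 ratio 1:1 ⇒ n(CaCO3) = 0.70908 mol.
Reaction (3): CaCO3→CaO ratio 1:1 ⇒ n(CaO) = 0.70908 mol.
Mass of CaO = 0.70908 × 56.08 = 39.765 g.

39.77 g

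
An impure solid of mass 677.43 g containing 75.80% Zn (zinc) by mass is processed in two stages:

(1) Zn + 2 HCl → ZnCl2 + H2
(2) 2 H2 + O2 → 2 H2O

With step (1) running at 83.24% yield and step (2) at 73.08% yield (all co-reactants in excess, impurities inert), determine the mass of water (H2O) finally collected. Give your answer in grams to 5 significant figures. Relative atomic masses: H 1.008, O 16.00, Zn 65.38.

Pure Zn = 677.43 × 0.7580 = 513.492 g.
M(Zn) = 65.38 g/mol.
M(H2O) = 2(1.008) + 16.00 = 18.016 g/mol.
n(Zn) = 513.492 / 65.38 = 7.85396 mol.
Step 1 (Zn:H2 = 1:1): theoretical n(H2) = 7.85396 mol; at 83.24% yield, n(H2) = 6.53764 mol.
Step 2 (H2:H2O = 2:2): theoretical n(H2O) = 6.53764 mol, so theoretical mass = 6.53764 × 18.016 = 117.782 g.
At 73.08% yield, actual mass of H2O = 117.782 × 0.7308 = 86.0751 g.

86.075 g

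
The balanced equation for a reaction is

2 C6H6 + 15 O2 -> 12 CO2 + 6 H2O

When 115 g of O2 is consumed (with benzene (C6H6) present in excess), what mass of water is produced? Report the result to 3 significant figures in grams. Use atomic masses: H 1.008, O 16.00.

25.9 g

M(O2) = 2(16.00) = 32.00 g/mol.
M(H2O) = 2(1.008) + 16.00 = 18.016 g/mol.
n(O2) = 115.0 g / 32.00 g/mol = 3.594 mol.
From the equation the O2:H2O mole ratio is 15:6, so n(H2O) = 3.594 × 6/15 = 1.438 mol.
Mass of H2O = 1.438 mol × 18.016 g/mol = 25.90 g.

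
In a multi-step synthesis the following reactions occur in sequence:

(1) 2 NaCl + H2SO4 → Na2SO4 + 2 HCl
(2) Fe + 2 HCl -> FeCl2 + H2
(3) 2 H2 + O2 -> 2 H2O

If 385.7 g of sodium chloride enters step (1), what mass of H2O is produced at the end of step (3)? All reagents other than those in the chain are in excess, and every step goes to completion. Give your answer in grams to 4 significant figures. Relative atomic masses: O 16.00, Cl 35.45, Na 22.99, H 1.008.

59.45 g

M(NaCl) = 22.99 + 35.45 = 58.44 g/mol.
M(H2O) = 2(1.008) + 16.00 = 18.016 g/mol.
n(NaCl) = 385.7 / 58.44 = 6.5999 mol.
Reaction (1): NaCl→HCl ratio 2:2 ⇒ n(HCl) = 6.5999 mol.
Reaction (2): HCl→H2 ratio 2:1 ⇒ n(H2) = 3.3000 mol.
Reaction (3): H2→H2O ratio 2:2 ⇒ n(H2O) = 3.3000 mol.
Mass of H2O = 3.3000 × 18.016 = 59.452 g.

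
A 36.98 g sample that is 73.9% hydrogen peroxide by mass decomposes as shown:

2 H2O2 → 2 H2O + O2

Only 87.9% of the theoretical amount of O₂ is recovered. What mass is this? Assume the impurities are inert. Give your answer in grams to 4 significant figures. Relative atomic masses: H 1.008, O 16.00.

Pure H2O2 available = 36.98 g × 0.739 = 27.328 g.
M(H2O2) = 2(1.008) + 2(16.00) = 34.016 g/mol.
M(O2) = 2(16.00) = 32.00 g/mol.
n(H2O2) = 27.328 g / 34.016 g/mol = 0.80339 mol.
From the equation the H2O2:O2 mole ratio is 2:1, so n(O2) = 0.80339 × 1/2 = 0.40170 mol.
Mass of O2 = 0.40170 mol × 32.00 g/mol = 12.854 g.
Actual mass collected = 12.854 g × 0.879 = 11.299 g.

11.30 g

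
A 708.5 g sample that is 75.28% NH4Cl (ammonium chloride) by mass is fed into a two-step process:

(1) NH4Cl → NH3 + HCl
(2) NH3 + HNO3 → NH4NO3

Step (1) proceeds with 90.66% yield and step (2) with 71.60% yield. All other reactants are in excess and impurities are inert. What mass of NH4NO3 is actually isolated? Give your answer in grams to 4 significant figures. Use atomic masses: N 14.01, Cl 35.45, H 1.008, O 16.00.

Pure NH4Cl = 708.5 × 0.7528 = 533.36 g.
M(NH4Cl) = 14.01 + 4(1.008) + 35.45 = 53.492 g/mol.
M(NH4NO3) = 2(14.01) + 4(1.008) + 3(16.00) = 80.052 g/mol.
n(NH4Cl) = 533.36 / 53.492 = 9.9708 mol.
Step 1 (NH4Cl:NH3 = 1:1): theoretical n(NH3) = 9.9708 mol; at 90.66% yield, n(NH3) = 9.0395 mol.
Step 2 (NH3:NH4NO3 = 1:1): theoretical n(NH4NO3) = 9.0395 mol, so theoretical mass = 9.0395 × 80.052 = 723.63 g.
At 71.60% yield, actual mass of NH4NO3 = 723.63 × 0.7160 = 518.12 g.

518.1 g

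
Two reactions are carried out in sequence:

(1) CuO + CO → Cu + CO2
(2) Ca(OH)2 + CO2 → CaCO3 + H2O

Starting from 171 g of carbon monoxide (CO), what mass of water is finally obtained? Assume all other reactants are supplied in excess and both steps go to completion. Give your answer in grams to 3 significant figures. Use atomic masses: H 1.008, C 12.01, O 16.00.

110 g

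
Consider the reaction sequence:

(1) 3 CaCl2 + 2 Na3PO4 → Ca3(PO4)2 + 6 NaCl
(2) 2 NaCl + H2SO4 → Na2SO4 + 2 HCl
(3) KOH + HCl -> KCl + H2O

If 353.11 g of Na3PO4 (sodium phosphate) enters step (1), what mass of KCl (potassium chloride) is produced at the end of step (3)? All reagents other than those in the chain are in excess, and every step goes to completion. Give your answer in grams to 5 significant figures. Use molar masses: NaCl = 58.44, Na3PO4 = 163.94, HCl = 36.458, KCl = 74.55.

n(Na3PO4) = 353.11 / 163.94 = 2.15390 mol.
Reaction (1): Na3PO4→NaCl ratio 2:6 ⇒ n(NaCl) = 6.46169 mol.
Reaction (2): NaCl→HCl ratio 2:2 ⇒ n(HCl) = 6.46169 mol.
Reaction (3): HCl→KCl ratio 1:1 ⇒ n(KCl) = 6.46169 mol.
Mass of KCl = 6.46169 × 74.55 = 481.719 g.

481.72 g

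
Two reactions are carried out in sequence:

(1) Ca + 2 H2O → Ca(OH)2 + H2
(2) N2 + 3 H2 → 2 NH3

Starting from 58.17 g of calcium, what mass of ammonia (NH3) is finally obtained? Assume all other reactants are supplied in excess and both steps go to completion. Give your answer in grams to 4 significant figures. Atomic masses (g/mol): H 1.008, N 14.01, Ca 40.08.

16.48 g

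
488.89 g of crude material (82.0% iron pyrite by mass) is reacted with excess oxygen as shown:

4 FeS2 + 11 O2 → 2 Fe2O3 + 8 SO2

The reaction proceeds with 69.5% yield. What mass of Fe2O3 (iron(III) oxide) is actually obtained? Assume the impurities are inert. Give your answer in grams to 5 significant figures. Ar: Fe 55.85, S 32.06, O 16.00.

Pure FeS2 available = 488.89 g × 0.820 = 400.890 g.
M(FeS2) = 55.85 + 2(32.06) = 119.97 g/mol.
M(Fe2O3) = 2(55.85) + 3(16.00) = 159.70 g/mol.
n(FeS2) = 400.890 g / 119.97 g/mol = 3.34158 mol.
From the equation the FeS2:Fe2O3 mole ratio is 4:2, so n(Fe2O3) = 3.34158 × 2/4 = 1.67079 mol.
Mass of Fe2O3 = 1.67079 mol × 159.70 g/mol = 266.825 g.
Actual mass collected = 266.825 g × 0.695 = 185.444 g.

185.44 g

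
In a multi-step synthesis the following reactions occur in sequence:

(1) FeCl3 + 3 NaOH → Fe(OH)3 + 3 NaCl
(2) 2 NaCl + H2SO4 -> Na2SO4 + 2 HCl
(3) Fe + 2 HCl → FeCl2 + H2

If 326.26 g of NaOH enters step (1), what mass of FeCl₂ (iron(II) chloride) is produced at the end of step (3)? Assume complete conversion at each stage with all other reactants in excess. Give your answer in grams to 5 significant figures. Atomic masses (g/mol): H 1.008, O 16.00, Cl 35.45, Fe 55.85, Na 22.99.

M(NaOH) = 22.99 + 16.00 + 1.008 = 39.998 g/mol.
M(FeCl2) = 55.85 + 2(35.45) = 126.75 g/mol.
n(NaOH) = 326.26 / 39.998 = 8.15691 mol.
Reaction (1): NaOH→NaCl ratio 3:3 ⇒ n(NaCl) = 8.15691 mol.
Reaction (2): NaCl→HCl ratio 2:2 ⇒ n(HCl) = 8.15691 mol.
Reaction (3): HCl→FeCl2 ratio 2:1 ⇒ n(FeCl2) = 4.07845 mol.
Mass of FeCl2 = 4.07845 × 126.75 = 516.944 g.

516.94 g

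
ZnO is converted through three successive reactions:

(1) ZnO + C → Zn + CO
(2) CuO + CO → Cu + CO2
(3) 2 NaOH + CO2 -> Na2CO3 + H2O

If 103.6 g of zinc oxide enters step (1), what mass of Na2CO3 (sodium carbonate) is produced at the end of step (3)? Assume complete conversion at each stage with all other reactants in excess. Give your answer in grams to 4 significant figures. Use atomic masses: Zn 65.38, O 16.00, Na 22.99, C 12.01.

M(ZnO) = 65.38 + 16.00 = 81.38 g/mol.
M(Na2CO3) = 2(22.99) + 12.01 + 3(16.00) = 105.99 g/mol.
n(ZnO) = 103.6 / 81.38 = 1.2730 mol.
Reaction (1): ZnO→CO ratio 1:1 ⇒ n(CO) = 1.2730 mol.
Reaction (2): CO→CO2 ratio 1:1 ⇒ n(CO2) = 1.2730 mol.
Reaction (3): CO2→Na2CO3 ratio 1:1 ⇒ n(Na2CO3) = 1.2730 mol.
Mass of Na2CO3 = 1.2730 × 105.99 = 134.93 g.

134.9 g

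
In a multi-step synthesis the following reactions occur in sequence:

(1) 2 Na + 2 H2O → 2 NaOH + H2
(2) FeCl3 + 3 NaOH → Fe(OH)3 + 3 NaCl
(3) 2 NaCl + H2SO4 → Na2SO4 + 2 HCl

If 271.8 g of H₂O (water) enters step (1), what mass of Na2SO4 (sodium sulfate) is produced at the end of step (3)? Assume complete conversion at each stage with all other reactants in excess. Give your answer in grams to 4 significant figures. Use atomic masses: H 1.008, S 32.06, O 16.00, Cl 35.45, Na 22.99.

1071 g

M(H2O) = 2(1.008) + 16.00 = 18.016 g/mol.
M(Na2SO4) = 2(22.99) + 32.06 + 4(16.00) = 142.04 g/mol.
n(H2O) = 271.8 / 18.016 = 15.087 mol.
Reaction (1): H2O→NaOH ratio 2:2 ⇒ n(NaOH) = 15.087 mol.
Reaction (2): NaOH→NaCl ratio 3:3 ⇒ n(NaCl) = 15.087 mol.
Reaction (3): NaCl→Na2SO4 ratio 2:1 ⇒ n(Na2SO4) = 7.5433 mol.
Mass of Na2SO4 = 7.5433 × 142.04 = 1071.4 g.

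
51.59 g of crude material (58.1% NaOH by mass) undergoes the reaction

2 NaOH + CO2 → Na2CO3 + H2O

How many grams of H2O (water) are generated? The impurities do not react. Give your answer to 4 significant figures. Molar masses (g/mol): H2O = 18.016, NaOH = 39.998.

Mass of pure NaOH = 51.59 g × 0.581 = 29.974 g.
n(NaOH) = 29.974 g / 39.998 g/mol = 0.74938 mol.
From the equation the NaOH:H2O mole ratio is 2:1, so n(H2O) = 0.74938 × 1/2 = 0.37469 mol.
Mass of H2O = 0.37469 mol × 18.016 g/mol = 6.7504 g.

6.750 g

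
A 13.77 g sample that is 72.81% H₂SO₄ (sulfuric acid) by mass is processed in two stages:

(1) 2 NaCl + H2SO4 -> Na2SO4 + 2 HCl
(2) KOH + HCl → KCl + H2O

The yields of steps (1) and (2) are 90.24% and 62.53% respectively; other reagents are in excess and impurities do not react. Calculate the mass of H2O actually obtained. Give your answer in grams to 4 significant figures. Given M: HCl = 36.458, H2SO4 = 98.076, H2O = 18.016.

2.078 g

Pure H2SO4 = 13.77 × 0.7281 = 10.026 g.
n(H2SO4) = 10.026 / 98.076 = 0.10223 mol.
Step 1 (H2SO4:HCl = 1:2): theoretical n(HCl) = 0.20445 mol; at 90.24% yield, n(HCl) = 0.18450 mol.
Step 2 (HCl:H2O = 1:1): theoretical n(H2O) = 0.18450 mol, so theoretical mass = 0.18450 × 18.016 = 3.3239 g.
At 62.53% yield, actual mass of H2O = 3.3239 × 0.6253 = 2.0784 g.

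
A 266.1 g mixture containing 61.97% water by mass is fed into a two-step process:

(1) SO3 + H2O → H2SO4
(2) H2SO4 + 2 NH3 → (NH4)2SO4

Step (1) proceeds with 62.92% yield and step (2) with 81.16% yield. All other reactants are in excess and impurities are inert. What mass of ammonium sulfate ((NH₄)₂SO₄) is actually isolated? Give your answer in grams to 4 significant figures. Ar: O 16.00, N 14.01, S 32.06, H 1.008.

617.7 g

Pure H2O = 266.1 × 0.6197 = 164.90 g.
M(H2O) = 2(1.008) + 16.00 = 18.016 g/mol.
M((NH4)2SO4) = 2(14.01) + 8(1.008) + 32.06 + 4(16.00) = 132.144 g/mol.
n(H2O) = 164.90 / 18.016 = 9.1531 mol.
Step 1 (H2O:H2SO4 = 1:1): theoretical n(H2SO4) = 9.1531 mol; at 62.92% yield, n(H2SO4) = 5.7591 mol.
Step 2 (H2SO4:(NH4)2SO4 = 1:1): theoretical n((NH4)2SO4) = 5.7591 mol, so theoretical mass = 5.7591 × 132.144 = 761.03 g.
At 81.16% yield, actual mass of (NH4)2SO4 = 761.03 × 0.8116 = 617.66 g.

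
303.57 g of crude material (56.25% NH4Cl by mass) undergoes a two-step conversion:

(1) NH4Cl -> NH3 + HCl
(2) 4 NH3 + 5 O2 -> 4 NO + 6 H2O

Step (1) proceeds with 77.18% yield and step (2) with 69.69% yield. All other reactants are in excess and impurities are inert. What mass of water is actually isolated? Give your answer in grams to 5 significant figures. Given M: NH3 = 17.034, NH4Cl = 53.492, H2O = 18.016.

46.400 g

Pure NH4Cl = 303.57 × 0.5625 = 170.758 g.
n(NH4Cl) = 170.758 / 53.492 = 3.19222 mol.
Step 1 (NH4Cl:NH3 = 1:1): theoretical n(NH3) = 3.19222 mol; at 77.18% yield, n(NH3) = 2.46375 mol.
Step 2 (NH3:H2O = 4:6): theoretical n(H2O) = 3.69563 mol, so theoretical mass = 3.69563 × 18.016 = 66.5805 g.
At 69.69% yield, actual mass of H2O = 66.5805 × 0.6969 = 46.3999 g.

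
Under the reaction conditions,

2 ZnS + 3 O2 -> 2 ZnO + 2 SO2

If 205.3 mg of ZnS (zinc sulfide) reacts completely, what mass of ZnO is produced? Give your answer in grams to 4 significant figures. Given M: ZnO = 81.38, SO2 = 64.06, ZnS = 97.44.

Convert: 205.3 mg = 0.20530 g.
n(ZnS) = 0.20530 g / 97.44 g/mol = 0.0021069 mol.
From the equation the ZnS:ZnO mole ratio is 2:2, so n(ZnO) = 0.0021069 × 2/2 = 0.0021069 mol.
Mass of ZnO = 0.0021069 mol × 81.38 g/mol = 0.17146 g.

0.1715 g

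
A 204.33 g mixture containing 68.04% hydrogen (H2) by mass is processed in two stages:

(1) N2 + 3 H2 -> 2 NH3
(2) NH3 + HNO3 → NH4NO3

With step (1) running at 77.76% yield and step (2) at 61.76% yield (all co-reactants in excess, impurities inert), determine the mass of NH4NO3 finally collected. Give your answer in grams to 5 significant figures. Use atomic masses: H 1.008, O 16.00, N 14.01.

Pure H2 = 204.33 × 0.6804 = 139.026 g.
M(H2) = 2(1.008) = 2.016 g/mol.
M(NH4NO3) = 2(14.01) + 4(1.008) + 3(16.00) = 80.052 g/mol.
n(H2) = 139.026 / 2.016 = 68.9614 mol.
Step 1 (H2:NH3 = 3:2): theoretical n(NH3) = 45.9743 mol; at 77.76% yield, n(NH3) = 35.7496 mol.
Step 2 (NH3:NH4NO3 = 1:1): theoretical n(NH4NO3) = 35.7496 mol, so theoretical mass = 35.7496 × 80.052 = 2861.83 g.
At 61.76% yield, actual mass of NH4NO3 = 2861.83 × 0.6176 = 1767.46 g.

1767.5 g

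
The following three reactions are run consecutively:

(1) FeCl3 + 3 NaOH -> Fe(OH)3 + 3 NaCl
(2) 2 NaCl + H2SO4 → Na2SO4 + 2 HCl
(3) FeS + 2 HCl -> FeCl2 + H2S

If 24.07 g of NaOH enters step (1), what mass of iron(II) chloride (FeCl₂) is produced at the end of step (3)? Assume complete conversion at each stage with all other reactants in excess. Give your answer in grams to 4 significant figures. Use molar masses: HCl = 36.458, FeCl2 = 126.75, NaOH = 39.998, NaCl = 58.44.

n(NaOH) = 24.07 / 39.998 = 0.60178 mol.
Reaction (1): NaOH→NaCl ratio 3:3 ⇒ n(NaCl) = 0.60178 mol.
Reaction (2): NaCl→HCl ratio 2:2 ⇒ n(HCl) = 0.60178 mol.
Reaction (3): HCl→FeCl2 ratio 2:1 ⇒ n(FeCl2) = 0.30089 mol.
Mass of FeCl2 = 0.30089 × 126.75 = 38.138 g.

38.14 g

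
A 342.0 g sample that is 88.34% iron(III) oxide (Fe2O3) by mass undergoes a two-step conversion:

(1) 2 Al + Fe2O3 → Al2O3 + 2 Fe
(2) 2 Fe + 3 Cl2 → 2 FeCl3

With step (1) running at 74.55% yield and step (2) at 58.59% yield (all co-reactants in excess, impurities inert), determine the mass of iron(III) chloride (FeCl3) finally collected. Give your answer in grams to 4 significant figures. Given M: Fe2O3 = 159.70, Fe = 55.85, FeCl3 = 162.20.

268.1 g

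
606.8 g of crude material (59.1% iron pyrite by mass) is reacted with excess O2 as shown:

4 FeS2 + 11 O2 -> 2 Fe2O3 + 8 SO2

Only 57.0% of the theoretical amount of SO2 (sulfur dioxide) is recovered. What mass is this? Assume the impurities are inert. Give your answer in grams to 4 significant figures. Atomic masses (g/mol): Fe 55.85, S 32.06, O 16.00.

Pure FeS2 available = 606.8 g × 0.591 = 358.62 g.
M(FeS2) = 55.85 + 2(32.06) = 119.97 g/mol.
M(SO2) = 32.06 + 2(16.00) = 64.06 g/mol.
n(FeS2) = 358.62 g / 119.97 g/mol = 2.9892 mol.
From the equation the FeS2:SO2 mole ratio is 4:8, so n(SO2) = 2.9892 × 8/4 = 5.9785 mol.
Mass of SO2 = 5.9785 mol × 64.06 g/mol = 382.98 g.
Actual mass collected = 382.98 g × 0.570 = 218.30 g.

218.3 g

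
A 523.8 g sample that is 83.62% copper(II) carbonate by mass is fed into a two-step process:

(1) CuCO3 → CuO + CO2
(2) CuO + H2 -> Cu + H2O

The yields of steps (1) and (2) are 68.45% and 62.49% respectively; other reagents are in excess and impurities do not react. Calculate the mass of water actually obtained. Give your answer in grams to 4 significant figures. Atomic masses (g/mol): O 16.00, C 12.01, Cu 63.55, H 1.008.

Pure CuCO3 = 523.8 × 0.8362 = 438.00 g.
M(CuCO3) = 63.55 + 12.01 + 3(16.00) = 123.56 g/mol.
M(H2O) = 2(1.008) + 16.00 = 18.016 g/mol.
n(CuCO3) = 438.00 / 123.56 = 3.5448 mol.
Step 1 (CuCO3:CuO = 1:1): theoretical n(CuO) = 3.5448 mol; at 68.45% yield, n(CuO) = 2.4264 mol.
Step 2 (CuO:H2O = 1:1): theoretical n(H2O) = 2.4264 mol, so theoretical mass = 2.4264 × 18.016 = 43.715 g.
At 62.49% yield, actual mass of H2O = 43.715 × 0.6249 = 27.317 g.

27.32 g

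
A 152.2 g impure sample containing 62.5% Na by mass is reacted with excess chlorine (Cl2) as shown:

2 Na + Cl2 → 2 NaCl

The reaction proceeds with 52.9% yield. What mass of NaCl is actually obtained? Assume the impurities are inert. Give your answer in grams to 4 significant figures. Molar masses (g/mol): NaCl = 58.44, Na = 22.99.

Pure Na available = 152.2 g × 0.625 = 95.125 g.
n(Na) = 95.125 g / 22.99 g/mol = 4.1377 mol.
From the equation the Na:NaCl mole ratio is 2:2, so n(NaCl) = 4.1377 × 2/2 = 4.1377 mol.
Mass of NaCl = 4.1377 mol × 58.44 g/mol = 241.81 g.
Actual mass collected = 241.81 g × 0.529 = 127.92 g.

127.9 g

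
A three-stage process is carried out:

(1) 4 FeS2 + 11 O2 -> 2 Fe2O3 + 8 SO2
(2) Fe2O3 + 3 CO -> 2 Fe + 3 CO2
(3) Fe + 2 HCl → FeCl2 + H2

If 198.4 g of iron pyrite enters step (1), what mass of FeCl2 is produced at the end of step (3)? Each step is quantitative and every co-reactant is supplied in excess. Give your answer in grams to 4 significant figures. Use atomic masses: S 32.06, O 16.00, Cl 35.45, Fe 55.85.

M(FeS2) = 55.85 + 2(32.06) = 119.97 g/mol.
M(FeCl2) = 55.85 + 2(35.45) = 126.75 g/mol.
n(FeS2) = 198.4 / 119.97 = 1.6537 mol.
Reaction (1): FeS2→Fe2O3 ratio 4:2 ⇒ n(Fe2O3) = 0.82687 mol.
Reaction (2): Fe2O3→Fe ratio 1:2 ⇒ n(Fe) = 1.6537 mol.
Reaction (3): Fe→FeCl2 ratio 1:1 ⇒ n(FeCl2) = 1.6537 mol.
Mass of FeCl2 = 1.6537 × 126.75 = 209.61 g.

209.6 g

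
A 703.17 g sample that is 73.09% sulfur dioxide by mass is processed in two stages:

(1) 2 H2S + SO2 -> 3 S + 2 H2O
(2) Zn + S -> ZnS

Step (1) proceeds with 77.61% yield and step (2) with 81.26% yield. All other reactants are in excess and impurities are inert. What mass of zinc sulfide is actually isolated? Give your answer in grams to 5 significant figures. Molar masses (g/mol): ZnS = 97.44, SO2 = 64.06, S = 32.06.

Pure SO2 = 703.17 × 0.7309 = 513.947 g.
n(SO2) = 513.947 / 64.06 = 8.02290 mol.
Step 1 (SO2:S = 1:3): theoretical n(S) = 24.0687 mol; at 77.61% yield, n(S) = 18.6797 mol.
Step 2 (S:ZnS = 1:1): theoretical n(ZnS) = 18.6797 mol, so theoretical mass = 18.6797 × 97.44 = 1820.15 g.
At 81.26% yield, actual mass of ZnS = 1820.15 × 0.8126 = 1479.06 g.

1479.1 g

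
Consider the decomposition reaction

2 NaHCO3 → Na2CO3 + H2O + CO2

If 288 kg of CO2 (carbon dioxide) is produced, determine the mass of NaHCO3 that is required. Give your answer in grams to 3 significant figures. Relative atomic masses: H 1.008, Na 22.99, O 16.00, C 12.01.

1100000 g

M(CO2) = 12.01 + 2(16.00) = 44.01 g/mol.
M(NaHCO3) = 22.99 + 1.008 + 12.01 + 3(16.00) = 84.008 g/mol.
Convert: 288 kg = 288000 g.
n(CO2) = 288000 g / 44.01 g/mol = 6544 mol.
From the equation the CO2:NaHCO3 mole ratio is 1:2, so n(NaHCO3) = 6544 × 2/1 = 13090 mol.
Mass of NaHCO3 = 13090 mol × 84.008 g/mol = 1.099 × 10^6 g.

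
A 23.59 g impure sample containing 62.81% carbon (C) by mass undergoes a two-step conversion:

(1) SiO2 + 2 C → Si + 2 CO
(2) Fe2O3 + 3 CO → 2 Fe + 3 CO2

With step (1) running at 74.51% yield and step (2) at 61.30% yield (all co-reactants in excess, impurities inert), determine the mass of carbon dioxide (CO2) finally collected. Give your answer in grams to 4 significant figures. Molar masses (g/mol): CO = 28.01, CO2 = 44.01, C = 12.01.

Pure C = 23.59 × 0.6281 = 14.817 g.
n(C) = 14.817 / 12.01 = 1.2337 mol.
Step 1 (C:CO = 2:2): theoretical n(CO) = 1.2337 mol; at 74.51% yield, n(CO) = 0.91924 mol.
Step 2 (CO:CO2 = 3:3): theoretical n(CO2) = 0.91924 mol, so theoretical mass = 0.91924 × 44.01 = 40.456 g.
At 61.30% yield, actual mass of CO2 = 40.456 × 0.6130 = 24.799 g.

24.80 g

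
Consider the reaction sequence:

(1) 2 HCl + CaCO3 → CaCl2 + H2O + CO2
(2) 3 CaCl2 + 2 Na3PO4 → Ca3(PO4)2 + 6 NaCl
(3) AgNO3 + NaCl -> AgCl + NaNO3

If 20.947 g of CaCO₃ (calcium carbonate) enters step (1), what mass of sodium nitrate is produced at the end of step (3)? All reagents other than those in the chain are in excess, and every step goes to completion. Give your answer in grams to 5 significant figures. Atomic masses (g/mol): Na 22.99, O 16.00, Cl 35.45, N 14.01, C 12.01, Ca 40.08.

35.578 g

M(CaCO3) = 40.08 + 12.01 + 3(16.00) = 100.09 g/mol.
M(NaNO3) = 22.99 + 14.01 + 3(16.00) = 85.00 g/mol.
n(CaCO3) = 20.947 / 100.09 = 0.209282 mol.
Reaction (1): CaCO3→CaCl2 ratio 1:1 ⇒ n(CaCl2) = 0.209282 mol.
Reaction (2): CaCl2→NaCl ratio 3:6 ⇒ n(NaCl) = 0.418563 mol.
Reaction (3): NaCl→NaNO3 ratio 1:1 ⇒ n(NaNO3) = 0.418563 mol.
Mass of NaNO3 = 0.418563 × 85.00 = 35.5779 g.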